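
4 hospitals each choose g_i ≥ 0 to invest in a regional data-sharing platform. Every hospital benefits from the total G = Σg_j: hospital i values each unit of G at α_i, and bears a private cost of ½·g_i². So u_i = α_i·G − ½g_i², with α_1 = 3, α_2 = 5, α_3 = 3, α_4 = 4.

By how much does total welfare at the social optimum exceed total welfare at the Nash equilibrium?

254.5

Hospital i's FOC: ∂u_i/∂g_i = α_i − g_i = 0, so g_i* = α_i.
NE contributions = (3, 5, 3, 4); G = 15.
W^NE = (Σα)·G − ½Σα_i² = 15² − ½·59 = 195.5.
Planner sets g_i = Σα_j = 15 for every i, so G^SO = 4·15 = 60.
W^SO = (Σα)·G^SO − ½·4·(Σα)² = (4/2)·15² = 450.
Deadweight loss = W^SO − W^NE = 254.5.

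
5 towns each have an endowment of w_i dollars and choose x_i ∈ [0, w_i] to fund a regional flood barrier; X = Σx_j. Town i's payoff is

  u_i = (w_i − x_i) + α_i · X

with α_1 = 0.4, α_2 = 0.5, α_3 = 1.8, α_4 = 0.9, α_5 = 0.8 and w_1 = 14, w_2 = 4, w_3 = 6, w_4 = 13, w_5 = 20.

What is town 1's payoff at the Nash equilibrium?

16.4

∂u_i/∂x_i = α_i − 1, so town i contributes w_i if α_i > 1, else 0.
α_i > 1 for i ∈ {3}; NE contributions (0, 0, 6, 0, 0), X = 6.
u_1 = (14 − 0) + 0.4·6 = 16.4.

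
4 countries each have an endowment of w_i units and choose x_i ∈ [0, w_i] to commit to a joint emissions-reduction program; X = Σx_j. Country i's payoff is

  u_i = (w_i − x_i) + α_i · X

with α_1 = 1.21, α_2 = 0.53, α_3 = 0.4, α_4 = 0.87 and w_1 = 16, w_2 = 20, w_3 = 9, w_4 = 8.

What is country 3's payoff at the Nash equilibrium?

∂u_i/∂x_i = α_i − 1, so country i contributes w_i if α_i > 1, else 0.
α_i > 1 for i ∈ {1}; NE contributions (16, 0, 0, 0), X = 16.
u_3 = (9 − 0) + 0.4·16 = 15.4.

15.4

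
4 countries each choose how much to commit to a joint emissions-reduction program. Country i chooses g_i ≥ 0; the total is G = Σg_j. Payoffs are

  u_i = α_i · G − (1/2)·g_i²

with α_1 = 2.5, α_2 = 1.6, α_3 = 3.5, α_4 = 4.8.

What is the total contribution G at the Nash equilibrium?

Country i's FOC: ∂u_i/∂g_i = α_i − g_i = 0, so g_i* = α_i.
NE contributions = (2.5, 1.6, 3.5, 4.8); G = 12.4.

12.4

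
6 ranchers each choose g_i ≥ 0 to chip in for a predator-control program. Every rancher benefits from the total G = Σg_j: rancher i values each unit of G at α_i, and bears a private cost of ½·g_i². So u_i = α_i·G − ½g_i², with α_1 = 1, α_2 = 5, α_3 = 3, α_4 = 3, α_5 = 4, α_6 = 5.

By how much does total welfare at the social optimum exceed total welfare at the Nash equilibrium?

924.5

Rancher i's FOC: ∂u_i/∂g_i = α_i − g_i = 0, so g_i* = α_i.
NE contributions = (1, 5, 3, 3, 4, 5); G = 21.
W^NE = (Σα)·G − ½Σα_i² = 21² − ½·85 = 398.5.
Planner sets g_i = Σα_j = 21 for every i, so G^SO = 6·21 = 126.
W^SO = (Σα)·G^SO − ½·6·(Σα)² = (6/2)·21² = 1323.
Deadweight loss = W^SO − W^NE = 924.5.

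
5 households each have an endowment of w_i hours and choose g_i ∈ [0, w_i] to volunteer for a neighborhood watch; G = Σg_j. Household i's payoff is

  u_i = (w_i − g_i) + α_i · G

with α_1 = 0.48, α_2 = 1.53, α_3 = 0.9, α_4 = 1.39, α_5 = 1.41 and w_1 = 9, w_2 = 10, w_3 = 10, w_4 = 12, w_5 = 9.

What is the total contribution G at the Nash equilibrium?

∂u_i/∂g_i = α_i − 1, so household i contributes w_i if α_i > 1, else 0.
α_i > 1 for i ∈ {2, 4, 5}; NE contributions (0, 10, 0, 12, 9), G = 31.

31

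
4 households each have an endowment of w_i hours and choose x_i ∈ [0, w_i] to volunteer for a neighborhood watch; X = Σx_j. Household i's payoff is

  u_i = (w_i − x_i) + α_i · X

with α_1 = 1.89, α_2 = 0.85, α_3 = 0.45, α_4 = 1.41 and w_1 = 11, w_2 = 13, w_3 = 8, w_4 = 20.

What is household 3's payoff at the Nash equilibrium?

21.95

∂u_i/∂x_i = α_i − 1, so household i contributes w_i if α_i > 1, else 0.
α_i > 1 for i ∈ {1, 4}; NE contributions (11, 0, 0, 20), X = 31.
u_3 = (8 − 0) + 0.45·31 = 21.95.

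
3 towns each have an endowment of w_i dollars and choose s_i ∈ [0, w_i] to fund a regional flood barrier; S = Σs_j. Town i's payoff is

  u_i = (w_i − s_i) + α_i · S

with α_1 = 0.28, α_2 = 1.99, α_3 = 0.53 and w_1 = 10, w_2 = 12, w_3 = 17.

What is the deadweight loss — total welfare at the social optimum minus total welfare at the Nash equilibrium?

∂u_i/∂s_i = α_i − 1, so town i contributes w_i if α_i > 1, else 0.
α_i > 1 for i ∈ {2}; NE contributions (0, 12, 0), S = 12.
W^NE = Σw_i − S^NE + (Σα_i)·S^NE = 39 + 1.8·12 = 60.6.
Planner: ∂(Σu_j)/∂s_i = Σα_j − 1 = 1.8 > 0, so everyone contributes w_i; S^SO = 39, W^SO = 39 + 1.8·39 = 109.2.
Deadweight loss = 48.6.

48.6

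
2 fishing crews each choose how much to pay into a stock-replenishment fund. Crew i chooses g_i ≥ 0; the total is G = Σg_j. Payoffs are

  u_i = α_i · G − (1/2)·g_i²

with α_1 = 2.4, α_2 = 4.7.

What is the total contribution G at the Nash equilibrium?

Crew i's FOC: ∂u_i/∂g_i = α_i − g_i = 0, so g_i* = α_i.
NE contributions = (2.4, 4.7); G = 7.1.

7.1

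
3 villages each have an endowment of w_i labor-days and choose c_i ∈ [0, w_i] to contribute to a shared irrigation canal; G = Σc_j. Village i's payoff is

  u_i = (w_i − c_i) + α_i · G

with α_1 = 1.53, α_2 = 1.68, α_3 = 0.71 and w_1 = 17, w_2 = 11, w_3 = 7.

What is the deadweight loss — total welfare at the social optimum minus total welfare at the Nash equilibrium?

20.44

∂u_i/∂c_i = α_i − 1, so village i contributes w_i if α_i > 1, else 0.
α_i > 1 for i ∈ {1, 2}; NE contributions (17, 11, 0), G = 28.
W^NE = Σw_i − G^NE + (Σα_i)·G^NE = 35 + 2.92·28 = 116.76.
Planner: ∂(Σu_j)/∂c_i = Σα_j − 1 = 2.92 > 0, so everyone contributes w_i; G^SO = 35, W^SO = 35 + 2.92·35 = 137.2.
Deadweight loss = 20.44.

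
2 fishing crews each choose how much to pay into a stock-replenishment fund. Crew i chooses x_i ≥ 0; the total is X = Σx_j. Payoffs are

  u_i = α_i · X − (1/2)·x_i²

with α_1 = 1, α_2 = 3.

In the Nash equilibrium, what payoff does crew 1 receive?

3.5

Crew i's FOC: ∂u_i/∂x_i = α_i − x_i = 0, so x_i* = α_i.
NE contributions = (1, 3); X = 4.
u_1 = α_1·X − ½·(x_1)² = 1·4 − ½·1² = 3.5.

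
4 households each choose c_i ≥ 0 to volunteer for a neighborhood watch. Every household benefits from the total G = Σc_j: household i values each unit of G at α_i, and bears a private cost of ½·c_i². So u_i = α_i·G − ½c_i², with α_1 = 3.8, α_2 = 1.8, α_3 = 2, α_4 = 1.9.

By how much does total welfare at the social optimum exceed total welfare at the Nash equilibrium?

Household i's FOC: ∂u_i/∂c_i = α_i − c_i = 0, so c_i* = α_i.
NE contributions = (3.8, 1.8, 2, 1.9); G = 9.5.
W^NE = (Σα)·G − ½Σα_i² = 9.5² − ½·25.29 = 77.605.
Planner sets c_i = Σα_j = 9.5 for every i, so G^SO = 4·9.5 = 38.
W^SO = (Σα)·G^SO − ½·4·(Σα)² = (4/2)·9.5² = 180.5.
Deadweight loss = W^SO − W^NE = 102.895.

102.895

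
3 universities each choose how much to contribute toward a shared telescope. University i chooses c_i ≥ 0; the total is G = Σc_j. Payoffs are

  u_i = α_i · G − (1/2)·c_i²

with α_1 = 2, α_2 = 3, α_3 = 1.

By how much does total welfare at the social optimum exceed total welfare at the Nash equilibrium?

University i's FOC: ∂u_i/∂c_i = α_i − c_i = 0, so c_i* = α_i.
NE contributions = (2, 3, 1); G = 6.
W^NE = (Σα)·G − ½Σα_i² = 6² − ½·14 = 29.
Planner sets c_i = Σα_j = 6 for every i, so G^SO = 3·6 = 18.
W^SO = (Σα)·G^SO − ½·3·(Σα)² = (3/2)·6² = 54.
Deadweight loss = W^SO − W^NE = 25.

25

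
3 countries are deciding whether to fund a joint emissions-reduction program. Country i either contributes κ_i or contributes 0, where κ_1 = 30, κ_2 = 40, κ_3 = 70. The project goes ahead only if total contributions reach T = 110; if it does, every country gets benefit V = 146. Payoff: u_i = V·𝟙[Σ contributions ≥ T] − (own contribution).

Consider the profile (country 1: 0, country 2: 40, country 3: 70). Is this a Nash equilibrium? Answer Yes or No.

Total = 110 ≥ 110: provided.
Country 1 (pledges 0, payoff 146): pledging 30 → total 140, payoff 116. No gain.
Country 2 (pledges 40, payoff 106): dropping to 0 → total 70, payoff 0. No gain.
Country 3 (pledges 70, payoff 76): dropping to 0 → total 40, payoff 0. No gain.

Yes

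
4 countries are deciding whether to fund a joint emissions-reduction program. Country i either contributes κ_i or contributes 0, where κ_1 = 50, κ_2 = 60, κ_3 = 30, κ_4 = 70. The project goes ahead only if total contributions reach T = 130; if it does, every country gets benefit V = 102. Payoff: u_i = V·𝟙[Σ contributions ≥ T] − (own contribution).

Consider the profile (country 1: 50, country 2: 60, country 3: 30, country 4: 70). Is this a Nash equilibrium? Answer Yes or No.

Total = 210 ≥ 130: provided.
Country 1 (pledges 50, payoff 52): dropping to 0 → total 160, payoff 102. Profitable deviation.

No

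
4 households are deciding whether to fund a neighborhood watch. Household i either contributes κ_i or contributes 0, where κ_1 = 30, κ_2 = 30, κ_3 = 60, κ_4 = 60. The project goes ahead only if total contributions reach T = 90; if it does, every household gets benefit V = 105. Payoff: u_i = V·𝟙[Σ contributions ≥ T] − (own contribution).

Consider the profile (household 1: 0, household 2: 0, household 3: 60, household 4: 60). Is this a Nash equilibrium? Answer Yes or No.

Yes

Total = 120 ≥ 90: provided.
Household 1 (pledges 0, payoff 105): pledging 30 → total 150, payoff 75. No gain.
Household 2 (pledges 0, payoff 105): pledging 30 → total 150, payoff 75. No gain.
Household 3 (pledges 60, payoff 45): dropping to 0 → total 60, payoff 0. No gain.
Household 4 (pledges 60, payoff 45): dropping to 0 → total 60, payoff 0. No gain.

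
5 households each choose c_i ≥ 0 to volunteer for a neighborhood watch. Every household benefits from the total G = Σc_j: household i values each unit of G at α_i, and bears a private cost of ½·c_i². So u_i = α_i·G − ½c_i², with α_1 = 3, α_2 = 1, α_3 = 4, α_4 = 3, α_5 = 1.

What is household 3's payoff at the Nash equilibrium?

40

Household i's FOC: ∂u_i/∂c_i = α_i − c_i = 0, so c_i* = α_i.
NE contributions = (3, 1, 4, 3, 1); G = 12.
u_3 = α_3·G − ½·(c_3)² = 4·12 − ½·4² = 40.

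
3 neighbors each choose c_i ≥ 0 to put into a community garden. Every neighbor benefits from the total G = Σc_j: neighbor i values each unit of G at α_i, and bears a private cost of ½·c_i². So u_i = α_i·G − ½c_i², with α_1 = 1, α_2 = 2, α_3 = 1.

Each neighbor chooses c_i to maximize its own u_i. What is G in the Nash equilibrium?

4

Neighbor i's FOC: ∂u_i/∂c_i = α_i − c_i = 0, so c_i* = α_i.
NE contributions = (1, 2, 1); G = 4.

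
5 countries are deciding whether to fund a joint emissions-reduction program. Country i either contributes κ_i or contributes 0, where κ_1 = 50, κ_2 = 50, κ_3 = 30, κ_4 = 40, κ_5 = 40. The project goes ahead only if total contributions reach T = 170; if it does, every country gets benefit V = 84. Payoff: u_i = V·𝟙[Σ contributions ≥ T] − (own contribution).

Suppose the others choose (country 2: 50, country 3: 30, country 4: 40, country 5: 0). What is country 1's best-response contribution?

Others' total = 120. Contributing 50 brings total to 170 ≥ 170: gain V − κ_1 = 34.
Best response: 50.

50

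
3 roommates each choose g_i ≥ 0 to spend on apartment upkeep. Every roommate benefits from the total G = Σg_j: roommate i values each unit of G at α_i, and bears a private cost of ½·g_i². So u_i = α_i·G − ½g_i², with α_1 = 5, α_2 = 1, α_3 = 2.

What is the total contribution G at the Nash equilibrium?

Roommate i's FOC: ∂u_i/∂g_i = α_i − g_i = 0, so g_i* = α_i.
NE contributions = (5, 1, 2); G = 8.

8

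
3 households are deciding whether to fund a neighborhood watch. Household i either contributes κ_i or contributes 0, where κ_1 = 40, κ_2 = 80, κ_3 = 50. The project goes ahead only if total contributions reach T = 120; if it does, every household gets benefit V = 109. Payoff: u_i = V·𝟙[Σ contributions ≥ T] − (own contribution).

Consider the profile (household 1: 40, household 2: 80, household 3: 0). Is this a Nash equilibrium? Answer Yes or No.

Total = 120 ≥ 120: provided.
Household 1 (pledges 40, payoff 69): dropping to 0 → total 80, payoff 0. No gain.
Household 2 (pledges 80, payoff 29): dropping to 0 → total 40, payoff 0. No gain.
Household 3 (pledges 0, payoff 109): pledging 50 → total 170, payoff 59. No gain.

Yes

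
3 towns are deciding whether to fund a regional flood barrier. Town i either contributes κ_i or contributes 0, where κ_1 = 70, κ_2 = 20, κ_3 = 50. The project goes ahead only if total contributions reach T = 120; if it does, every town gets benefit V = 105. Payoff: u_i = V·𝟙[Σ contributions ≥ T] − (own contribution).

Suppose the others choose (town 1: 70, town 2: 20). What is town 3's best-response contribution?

Others' total = 90. Contributing 50 brings total to 140 ≥ 120: gain V − κ_3 = 55.
Best response: 50.

50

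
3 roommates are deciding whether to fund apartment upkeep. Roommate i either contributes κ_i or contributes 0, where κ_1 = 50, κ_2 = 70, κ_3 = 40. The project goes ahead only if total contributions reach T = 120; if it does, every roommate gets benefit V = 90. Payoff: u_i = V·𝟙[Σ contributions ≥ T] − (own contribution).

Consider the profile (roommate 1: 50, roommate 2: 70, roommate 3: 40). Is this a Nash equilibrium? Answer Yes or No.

Total = 160 ≥ 120: provided.
Roommate 1 (pledges 50, payoff 40): dropping to 0 → total 110, payoff 0. No gain.
Roommate 2 (pledges 70, payoff 20): dropping to 0 → total 90, payoff 0. No gain.
Roommate 3 (pledges 40, payoff 50): dropping to 0 → total 120, payoff 90. Profitable deviation.

No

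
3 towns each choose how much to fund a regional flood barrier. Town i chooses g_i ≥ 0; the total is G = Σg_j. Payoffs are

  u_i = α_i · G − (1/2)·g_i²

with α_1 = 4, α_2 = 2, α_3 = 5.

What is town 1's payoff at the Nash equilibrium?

36

Town i's FOC: ∂u_i/∂g_i = α_i − g_i = 0, so g_i* = α_i.
NE contributions = (4, 2, 5); G = 11.
u_1 = α_1·G − ½·(g_1)² = 4·11 − ½·4² = 36.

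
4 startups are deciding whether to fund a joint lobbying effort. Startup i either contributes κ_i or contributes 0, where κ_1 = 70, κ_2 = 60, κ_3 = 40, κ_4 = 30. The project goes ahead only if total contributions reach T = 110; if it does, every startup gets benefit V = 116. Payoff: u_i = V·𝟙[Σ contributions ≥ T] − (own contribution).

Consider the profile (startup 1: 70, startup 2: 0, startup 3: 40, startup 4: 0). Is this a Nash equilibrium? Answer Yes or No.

Yes

Total = 110 ≥ 110: provided.
Startup 1 (pledges 70, payoff 46): dropping to 0 → total 40, payoff 0. No gain.
Startup 2 (pledges 0, payoff 116): pledging 60 → total 170, payoff 56. No gain.
Startup 3 (pledges 40, payoff 76): dropping to 0 → total 70, payoff 0. No gain.
Startup 4 (pledges 0, payoff 116): pledging 30 → total 140, payoff 86. No gain.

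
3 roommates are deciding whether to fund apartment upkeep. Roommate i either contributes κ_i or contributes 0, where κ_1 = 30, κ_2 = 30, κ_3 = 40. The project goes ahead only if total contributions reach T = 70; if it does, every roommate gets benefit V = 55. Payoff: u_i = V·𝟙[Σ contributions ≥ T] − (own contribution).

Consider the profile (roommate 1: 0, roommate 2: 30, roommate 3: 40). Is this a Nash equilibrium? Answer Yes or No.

Total = 70 ≥ 70: provided.
Roommate 1 (pledges 0, payoff 55): pledging 30 → total 100, payoff 25. No gain.
Roommate 2 (pledges 30, payoff 25): dropping to 0 → total 40, payoff 0. No gain.
Roommate 3 (pledges 40, payoff 15): dropping to 0 → total 30, payoff 0. No gain.

Yes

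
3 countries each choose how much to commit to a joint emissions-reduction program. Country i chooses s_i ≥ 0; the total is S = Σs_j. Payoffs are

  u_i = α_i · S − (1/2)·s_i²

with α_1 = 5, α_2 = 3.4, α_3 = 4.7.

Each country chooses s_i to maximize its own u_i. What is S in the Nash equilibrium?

Country i's FOC: ∂u_i/∂s_i = α_i − s_i = 0, so s_i* = α_i.
NE contributions = (5, 3.4, 4.7); S = 13.1.

13.1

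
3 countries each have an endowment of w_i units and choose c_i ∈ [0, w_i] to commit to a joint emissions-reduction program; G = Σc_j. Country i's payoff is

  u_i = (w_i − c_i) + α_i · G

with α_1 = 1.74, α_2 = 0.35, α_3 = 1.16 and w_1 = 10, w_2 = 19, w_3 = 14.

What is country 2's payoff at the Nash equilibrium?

∂u_i/∂c_i = α_i − 1, so country i contributes w_i if α_i > 1, else 0.
α_i > 1 for i ∈ {1, 3}; NE contributions (10, 0, 14), G = 24.
u_2 = (19 − 0) + 0.35·24 = 27.4.

27.4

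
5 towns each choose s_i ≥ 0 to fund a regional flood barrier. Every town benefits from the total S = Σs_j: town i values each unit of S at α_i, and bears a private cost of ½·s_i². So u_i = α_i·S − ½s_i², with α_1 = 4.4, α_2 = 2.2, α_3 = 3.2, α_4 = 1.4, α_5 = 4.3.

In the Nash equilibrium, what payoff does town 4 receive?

Town i's FOC: ∂u_i/∂s_i = α_i − s_i = 0, so s_i* = α_i.
NE contributions = (4.4, 2.2, 3.2, 1.4, 4.3); S = 15.5.
u_4 = α_4·S − ½·(s_4)² = 1.4·15.5 − ½·1.4² = 20.72.

20.72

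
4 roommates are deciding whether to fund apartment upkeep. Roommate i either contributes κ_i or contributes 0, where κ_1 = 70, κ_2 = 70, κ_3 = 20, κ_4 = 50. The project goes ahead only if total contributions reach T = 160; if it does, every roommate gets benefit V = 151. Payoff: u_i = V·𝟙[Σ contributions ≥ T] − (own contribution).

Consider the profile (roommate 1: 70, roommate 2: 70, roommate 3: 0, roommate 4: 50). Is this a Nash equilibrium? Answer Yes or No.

Total = 190 ≥ 160: provided.
Roommate 1 (pledges 70, payoff 81): dropping to 0 → total 120, payoff 0. No gain.
Roommate 2 (pledges 70, payoff 81): dropping to 0 → total 120, payoff 0. No gain.
Roommate 3 (pledges 0, payoff 151): pledging 20 → total 210, payoff 131. No gain.
Roommate 4 (pledges 50, payoff 101): dropping to 0 → total 140, payoff 0. No gain.

Yes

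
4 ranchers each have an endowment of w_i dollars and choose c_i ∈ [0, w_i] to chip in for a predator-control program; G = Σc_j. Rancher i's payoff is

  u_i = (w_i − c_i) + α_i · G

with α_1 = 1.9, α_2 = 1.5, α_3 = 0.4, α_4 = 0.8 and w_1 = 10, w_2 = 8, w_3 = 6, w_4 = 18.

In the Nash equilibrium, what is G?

18

∂u_i/∂c_i = α_i − 1, so rancher i contributes w_i if α_i > 1, else 0.
α_i > 1 for i ∈ {1, 2}; NE contributions (10, 8, 0, 0), G = 18.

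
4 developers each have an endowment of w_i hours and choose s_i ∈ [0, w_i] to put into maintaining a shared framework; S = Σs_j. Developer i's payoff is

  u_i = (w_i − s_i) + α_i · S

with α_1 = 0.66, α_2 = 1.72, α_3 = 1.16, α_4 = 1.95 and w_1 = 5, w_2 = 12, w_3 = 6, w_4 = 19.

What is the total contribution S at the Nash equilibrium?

∂u_i/∂s_i = α_i − 1, so developer i contributes w_i if α_i > 1, else 0.
α_i > 1 for i ∈ {2, 3, 4}; NE contributions (0, 12, 6, 19), S = 37.

37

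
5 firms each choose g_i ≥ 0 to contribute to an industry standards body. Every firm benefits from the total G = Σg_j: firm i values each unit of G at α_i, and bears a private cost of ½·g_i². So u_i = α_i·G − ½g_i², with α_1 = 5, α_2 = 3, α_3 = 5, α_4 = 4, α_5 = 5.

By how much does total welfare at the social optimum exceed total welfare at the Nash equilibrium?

776

Firm i's FOC: ∂u_i/∂g_i = α_i − g_i = 0, so g_i* = α_i.
NE contributions = (5, 3, 5, 4, 5); G = 22.
W^NE = (Σα)·G − ½Σα_i² = 22² − ½·100 = 434.
Planner sets g_i = Σα_j = 22 for every i, so G^SO = 5·22 = 110.
W^SO = (Σα)·G^SO − ½·5·(Σα)² = (5/2)·22² = 1210.
Deadweight loss = W^SO − W^NE = 776.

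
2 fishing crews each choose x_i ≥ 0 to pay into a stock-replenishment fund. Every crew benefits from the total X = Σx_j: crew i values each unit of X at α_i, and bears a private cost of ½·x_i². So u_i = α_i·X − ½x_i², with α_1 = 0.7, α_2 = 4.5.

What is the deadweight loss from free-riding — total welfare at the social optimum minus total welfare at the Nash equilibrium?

10.37

Crew i's FOC: ∂u_i/∂x_i = α_i − x_i = 0, so x_i* = α_i.
NE contributions = (0.7, 4.5); X = 5.2.
W^NE = (Σα)·X − ½Σα_i² = 5.2² − ½·20.74 = 16.67.
Planner sets x_i = Σα_j = 5.2 for every i, so X^SO = 2·5.2 = 10.4.
W^SO = (Σα)·X^SO − ½·2·(Σα)² = (2/2)·5.2² = 27.04.
Deadweight loss = W^SO − W^NE = 10.37.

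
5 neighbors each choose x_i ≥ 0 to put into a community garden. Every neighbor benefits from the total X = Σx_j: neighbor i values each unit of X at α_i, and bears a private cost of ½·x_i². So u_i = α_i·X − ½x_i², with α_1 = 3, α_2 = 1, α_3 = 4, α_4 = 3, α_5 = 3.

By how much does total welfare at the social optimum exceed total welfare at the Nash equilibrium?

Neighbor i's FOC: ∂u_i/∂x_i = α_i − x_i = 0, so x_i* = α_i.
NE contributions = (3, 1, 4, 3, 3); X = 14.
W^NE = (Σα)·X − ½Σα_i² = 14² − ½·44 = 174.
Planner sets x_i = Σα_j = 14 for every i, so X^SO = 5·14 = 70.
W^SO = (Σα)·X^SO − ½·5·(Σα)² = (5/2)·14² = 490.
Deadweight loss = W^SO − W^NE = 316.

316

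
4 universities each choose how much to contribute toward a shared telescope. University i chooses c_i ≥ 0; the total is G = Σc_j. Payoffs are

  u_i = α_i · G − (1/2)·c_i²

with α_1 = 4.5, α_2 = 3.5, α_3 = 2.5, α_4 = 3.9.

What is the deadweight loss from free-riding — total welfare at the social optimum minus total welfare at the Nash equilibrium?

University i's FOC: ∂u_i/∂c_i = α_i − c_i = 0, so c_i* = α_i.
NE contributions = (4.5, 3.5, 2.5, 3.9); G = 14.4.
W^NE = (Σα)·G − ½Σα_i² = 14.4² − ½·53.96 = 180.38.
Planner sets c_i = Σα_j = 14.4 for every i, so G^SO = 4·14.4 = 57.6.
W^SO = (Σα)·G^SO − ½·4·(Σα)² = (4/2)·14.4² = 414.72.
Deadweight loss = W^SO − W^NE = 234.34.

234.34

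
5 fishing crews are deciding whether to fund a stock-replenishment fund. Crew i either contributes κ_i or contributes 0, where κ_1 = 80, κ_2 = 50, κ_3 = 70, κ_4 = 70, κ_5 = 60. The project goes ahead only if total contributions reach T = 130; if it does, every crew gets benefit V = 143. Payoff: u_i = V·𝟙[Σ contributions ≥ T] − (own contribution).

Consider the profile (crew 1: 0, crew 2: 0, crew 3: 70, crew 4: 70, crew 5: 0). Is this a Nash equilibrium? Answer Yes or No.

Yes

Total = 140 ≥ 130: provided.
Crew 1 (pledges 0, payoff 143): pledging 80 → total 220, payoff 63. No gain.
Crew 2 (pledges 0, payoff 143): pledging 50 → total 190, payoff 93. No gain.
Crew 3 (pledges 70, payoff 73): dropping to 0 → total 70, payoff 0. No gain.
Crew 4 (pledges 70, payoff 73): dropping to 0 → total 70, payoff 0. No gain.
Crew 5 (pledges 0, payoff 143): pledging 60 → total 200, payoff 83. No gain.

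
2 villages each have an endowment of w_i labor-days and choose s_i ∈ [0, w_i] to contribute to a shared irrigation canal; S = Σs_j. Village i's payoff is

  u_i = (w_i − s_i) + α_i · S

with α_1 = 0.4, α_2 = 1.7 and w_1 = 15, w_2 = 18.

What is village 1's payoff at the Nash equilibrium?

∂u_i/∂s_i = α_i − 1, so village i contributes w_i if α_i > 1, else 0.
α_i > 1 for i ∈ {2}; NE contributions (0, 18), S = 18.
u_1 = (15 − 0) + 0.4·18 = 22.2.

22.2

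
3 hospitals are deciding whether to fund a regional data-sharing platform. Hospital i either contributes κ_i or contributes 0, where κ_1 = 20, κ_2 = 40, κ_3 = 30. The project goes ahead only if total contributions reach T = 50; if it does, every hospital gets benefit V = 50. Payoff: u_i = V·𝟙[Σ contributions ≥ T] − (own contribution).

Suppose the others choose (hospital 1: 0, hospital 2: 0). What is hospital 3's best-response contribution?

0

Others' total = 0. Even contributing 30 gives 30 < 50: no benefit either way.
Best response: 0.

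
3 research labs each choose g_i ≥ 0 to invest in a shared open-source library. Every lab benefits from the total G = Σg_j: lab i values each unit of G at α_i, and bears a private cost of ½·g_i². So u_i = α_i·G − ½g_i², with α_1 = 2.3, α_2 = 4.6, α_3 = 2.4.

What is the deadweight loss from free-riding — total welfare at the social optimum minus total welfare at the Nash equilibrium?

59.35

Lab i's FOC: ∂u_i/∂g_i = α_i − g_i = 0, so g_i* = α_i.
NE contributions = (2.3, 4.6, 2.4); G = 9.3.
W^NE = (Σα)·G − ½Σα_i² = 9.3² − ½·32.21 = 70.385.
Planner sets g_i = Σα_j = 9.3 for every i, so G^SO = 3·9.3 = 27.9.
W^SO = (Σα)·G^SO − ½·3·(Σα)² = (3/2)·9.3² = 129.735.
Deadweight loss = W^SO − W^NE = 59.35.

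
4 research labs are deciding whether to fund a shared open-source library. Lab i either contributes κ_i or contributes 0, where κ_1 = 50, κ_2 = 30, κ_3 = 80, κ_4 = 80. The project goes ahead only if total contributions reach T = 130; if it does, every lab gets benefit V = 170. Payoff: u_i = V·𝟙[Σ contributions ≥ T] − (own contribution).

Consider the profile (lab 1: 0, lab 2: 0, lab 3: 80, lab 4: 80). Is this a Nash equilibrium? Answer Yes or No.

Yes

Total = 160 ≥ 130: provided.
Lab 1 (pledges 0, payoff 170): pledging 50 → total 210, payoff 120. No gain.
Lab 2 (pledges 0, payoff 170): pledging 30 → total 190, payoff 140. No gain.
Lab 3 (pledges 80, payoff 90): dropping to 0 → total 80, payoff 0. No gain.
Lab 4 (pledges 80, payoff 90): dropping to 0 → total 80, payoff 0. No gain.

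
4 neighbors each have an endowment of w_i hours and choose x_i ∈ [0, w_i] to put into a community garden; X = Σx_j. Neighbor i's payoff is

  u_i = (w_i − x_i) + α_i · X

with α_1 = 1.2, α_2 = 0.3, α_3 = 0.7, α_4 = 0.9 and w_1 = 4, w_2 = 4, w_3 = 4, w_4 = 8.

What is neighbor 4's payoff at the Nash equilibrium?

11.6

∂u_i/∂x_i = α_i − 1, so neighbor i contributes w_i if α_i > 1, else 0.
α_i > 1 for i ∈ {1}; NE contributions (4, 0, 0, 0), X = 4.
u_4 = (8 − 0) + 0.9·4 = 11.6.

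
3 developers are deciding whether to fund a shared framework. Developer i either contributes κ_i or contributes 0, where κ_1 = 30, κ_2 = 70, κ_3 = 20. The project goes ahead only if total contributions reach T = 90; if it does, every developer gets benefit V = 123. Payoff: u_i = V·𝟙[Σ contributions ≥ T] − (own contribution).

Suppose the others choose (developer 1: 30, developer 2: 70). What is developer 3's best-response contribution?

0

Others' total = 100 ≥ 90; contributing adds cost 20 for no extra benefit.
Best response: 0.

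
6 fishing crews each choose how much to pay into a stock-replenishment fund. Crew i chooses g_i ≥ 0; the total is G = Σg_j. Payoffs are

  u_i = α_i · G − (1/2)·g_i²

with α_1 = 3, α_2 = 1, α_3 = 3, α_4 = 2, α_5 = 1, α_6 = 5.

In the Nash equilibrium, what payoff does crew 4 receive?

Crew i's FOC: ∂u_i/∂g_i = α_i − g_i = 0, so g_i* = α_i.
NE contributions = (3, 1, 3, 2, 1, 5); G = 15.
u_4 = α_4·G − ½·(g_4)² = 2·15 − ½·2² = 28.

28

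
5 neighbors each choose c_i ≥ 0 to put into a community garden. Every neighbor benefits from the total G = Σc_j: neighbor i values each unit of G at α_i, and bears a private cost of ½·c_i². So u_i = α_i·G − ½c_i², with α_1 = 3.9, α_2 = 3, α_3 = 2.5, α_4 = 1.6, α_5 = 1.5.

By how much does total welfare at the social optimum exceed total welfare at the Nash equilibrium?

Neighbor i's FOC: ∂u_i/∂c_i = α_i − c_i = 0, so c_i* = α_i.
NE contributions = (3.9, 3, 2.5, 1.6, 1.5); G = 12.5.
W^NE = (Σα)·G − ½Σα_i² = 12.5² − ½·35.27 = 138.615.
Planner sets c_i = Σα_j = 12.5 for every i, so G^SO = 5·12.5 = 62.5.
W^SO = (Σα)·G^SO − ½·5·(Σα)² = (5/2)·12.5² = 390.625.
Deadweight loss = W^SO − W^NE = 252.01.

252.01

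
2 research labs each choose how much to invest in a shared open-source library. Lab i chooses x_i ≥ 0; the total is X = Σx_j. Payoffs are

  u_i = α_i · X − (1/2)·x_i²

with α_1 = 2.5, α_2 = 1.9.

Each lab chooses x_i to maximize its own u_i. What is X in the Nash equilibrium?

4.4

Lab i's FOC: ∂u_i/∂x_i = α_i − x_i = 0, so x_i* = α_i.
NE contributions = (2.5, 1.9); X = 4.4.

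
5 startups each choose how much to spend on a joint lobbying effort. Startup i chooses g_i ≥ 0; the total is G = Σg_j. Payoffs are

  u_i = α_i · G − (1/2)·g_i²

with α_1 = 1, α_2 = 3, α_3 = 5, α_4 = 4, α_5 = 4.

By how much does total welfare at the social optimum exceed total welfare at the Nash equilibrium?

467

Startup i's FOC: ∂u_i/∂g_i = α_i − g_i = 0, so g_i* = α_i.
NE contributions = (1, 3, 5, 4, 4); G = 17.
W^NE = (Σα)·G − ½Σα_i² = 17² − ½·67 = 255.5.
Planner sets g_i = Σα_j = 17 for every i, so G^SO = 5·17 = 85.
W^SO = (Σα)·G^SO − ½·5·(Σα)² = (5/2)·17² = 722.5.
Deadweight loss = W^SO − W^NE = 467.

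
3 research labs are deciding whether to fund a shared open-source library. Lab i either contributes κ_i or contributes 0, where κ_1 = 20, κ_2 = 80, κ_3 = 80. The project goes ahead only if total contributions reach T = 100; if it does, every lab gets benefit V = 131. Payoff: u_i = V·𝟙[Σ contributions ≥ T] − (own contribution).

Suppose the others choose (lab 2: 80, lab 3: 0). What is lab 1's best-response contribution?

Others' total = 80. Contributing 20 brings total to 100 ≥ 100: gain V − κ_1 = 111.
Best response: 20.

20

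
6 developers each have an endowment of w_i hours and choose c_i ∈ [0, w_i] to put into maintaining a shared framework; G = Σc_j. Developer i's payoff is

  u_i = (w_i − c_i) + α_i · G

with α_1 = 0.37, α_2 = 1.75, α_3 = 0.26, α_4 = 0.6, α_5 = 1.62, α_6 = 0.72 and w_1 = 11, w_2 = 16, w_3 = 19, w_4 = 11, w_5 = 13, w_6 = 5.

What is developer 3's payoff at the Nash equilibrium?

∂u_i/∂c_i = α_i − 1, so developer i contributes w_i if α_i > 1, else 0.
α_i > 1 for i ∈ {2, 5}; NE contributions (0, 16, 0, 0, 13, 0), G = 29.
u_3 = (19 − 0) + 0.26·29 = 26.54.

26.54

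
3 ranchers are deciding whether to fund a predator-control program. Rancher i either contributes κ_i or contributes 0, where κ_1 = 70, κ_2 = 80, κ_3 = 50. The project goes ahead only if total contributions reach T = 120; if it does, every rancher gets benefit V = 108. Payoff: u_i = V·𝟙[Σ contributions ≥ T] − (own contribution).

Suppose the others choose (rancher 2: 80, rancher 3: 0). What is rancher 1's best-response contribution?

70

Others' total = 80. Contributing 70 brings total to 150 ≥ 120: gain V − κ_1 = 38.
Best response: 70.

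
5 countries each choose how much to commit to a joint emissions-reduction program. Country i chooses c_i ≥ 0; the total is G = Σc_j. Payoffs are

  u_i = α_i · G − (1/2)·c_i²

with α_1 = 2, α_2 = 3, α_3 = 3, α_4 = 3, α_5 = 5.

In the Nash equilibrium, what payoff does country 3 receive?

43.5

Country i's FOC: ∂u_i/∂c_i = α_i − c_i = 0, so c_i* = α_i.
NE contributions = (2, 3, 3, 3, 5); G = 16.
u_3 = α_3·G − ½·(c_3)² = 3·16 − ½·3² = 43.5.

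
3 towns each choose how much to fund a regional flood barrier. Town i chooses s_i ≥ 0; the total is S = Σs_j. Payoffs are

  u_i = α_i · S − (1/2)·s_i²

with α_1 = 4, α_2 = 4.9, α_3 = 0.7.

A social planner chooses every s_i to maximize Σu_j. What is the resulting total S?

Planner FOC: ∂(Σu_j)/∂s_i = (Σα_j) − s_i = 0, so s_i^SO = Σα_j = 9.6 for every i; S^SO = 28.8.

28.8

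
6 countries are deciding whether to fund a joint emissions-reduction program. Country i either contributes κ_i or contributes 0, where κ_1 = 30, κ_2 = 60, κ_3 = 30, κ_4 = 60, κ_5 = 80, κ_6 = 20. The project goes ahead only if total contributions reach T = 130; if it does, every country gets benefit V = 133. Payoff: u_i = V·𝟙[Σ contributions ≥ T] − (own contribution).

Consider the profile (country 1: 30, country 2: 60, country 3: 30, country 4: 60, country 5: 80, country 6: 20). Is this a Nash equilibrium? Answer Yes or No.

No

Total = 280 ≥ 130: provided.
Country 1 (pledges 30, payoff 103): dropping to 0 → total 250, payoff 133. Profitable deviation.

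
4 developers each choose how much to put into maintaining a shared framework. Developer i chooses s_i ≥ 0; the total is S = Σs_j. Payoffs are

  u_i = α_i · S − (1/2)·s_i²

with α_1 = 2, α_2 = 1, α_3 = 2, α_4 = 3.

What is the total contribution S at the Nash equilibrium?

8

Developer i's FOC: ∂u_i/∂s_i = α_i − s_i = 0, so s_i* = α_i.
NE contributions = (2, 1, 2, 3); S = 8.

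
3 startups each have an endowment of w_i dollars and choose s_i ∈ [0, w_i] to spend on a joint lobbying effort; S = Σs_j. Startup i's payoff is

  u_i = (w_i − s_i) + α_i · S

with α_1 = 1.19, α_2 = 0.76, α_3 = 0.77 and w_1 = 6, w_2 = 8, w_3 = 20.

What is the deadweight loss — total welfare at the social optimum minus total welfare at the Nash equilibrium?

∂u_i/∂s_i = α_i − 1, so startup i contributes w_i if α_i > 1, else 0.
α_i > 1 for i ∈ {1}; NE contributions (6, 0, 0), S = 6.
W^NE = Σw_i − S^NE + (Σα_i)·S^NE = 34 + 1.72·6 = 44.32.
Planner: ∂(Σu_j)/∂s_i = Σα_j − 1 = 1.72 > 0, so everyone contributes w_i; S^SO = 34, W^SO = 34 + 1.72·34 = 92.48.
Deadweight loss = 48.16.

48.16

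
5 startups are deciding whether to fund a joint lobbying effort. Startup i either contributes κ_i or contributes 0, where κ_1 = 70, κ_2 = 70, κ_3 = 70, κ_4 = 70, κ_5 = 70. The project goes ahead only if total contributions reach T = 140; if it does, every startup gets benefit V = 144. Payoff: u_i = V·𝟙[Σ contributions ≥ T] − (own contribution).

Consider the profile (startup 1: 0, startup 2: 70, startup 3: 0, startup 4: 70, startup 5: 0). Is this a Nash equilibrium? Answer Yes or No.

Yes

Total = 140 ≥ 140: provided.
Startup 1 (pledges 0, payoff 144): pledging 70 → total 210, payoff 74. No gain.
Startup 2 (pledges 70, payoff 74): dropping to 0 → total 70, payoff 0. No gain.
Startup 3 (pledges 0, payoff 144): pledging 70 → total 210, payoff 74. No gain.
Startup 4 (pledges 70, payoff 74): dropping to 0 → total 70, payoff 0. No gain.
Startup 5 (pledges 0, payoff 144): pledging 70 → total 210, payoff 74. No gain.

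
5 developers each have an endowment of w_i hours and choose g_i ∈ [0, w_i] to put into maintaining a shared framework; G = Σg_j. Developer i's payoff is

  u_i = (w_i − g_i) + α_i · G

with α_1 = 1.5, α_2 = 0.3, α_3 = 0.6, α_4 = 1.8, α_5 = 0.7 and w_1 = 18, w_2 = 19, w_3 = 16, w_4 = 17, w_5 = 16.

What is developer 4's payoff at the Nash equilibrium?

∂u_i/∂g_i = α_i − 1, so developer i contributes w_i if α_i > 1, else 0.
α_i > 1 for i ∈ {1, 4}; NE contributions (18, 0, 0, 17, 0), G = 35.
u_4 = (17 − 17) + 1.8·35 = 63.

63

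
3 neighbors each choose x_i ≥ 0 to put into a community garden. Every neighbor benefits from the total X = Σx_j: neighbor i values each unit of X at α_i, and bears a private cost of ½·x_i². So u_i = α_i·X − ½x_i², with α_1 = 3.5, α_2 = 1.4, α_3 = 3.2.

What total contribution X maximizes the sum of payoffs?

24.3

Planner FOC: ∂(Σu_j)/∂x_i = (Σα_j) − x_i = 0, so x_i^SO = Σα_j = 8.1 for every i; X^SO = 24.3.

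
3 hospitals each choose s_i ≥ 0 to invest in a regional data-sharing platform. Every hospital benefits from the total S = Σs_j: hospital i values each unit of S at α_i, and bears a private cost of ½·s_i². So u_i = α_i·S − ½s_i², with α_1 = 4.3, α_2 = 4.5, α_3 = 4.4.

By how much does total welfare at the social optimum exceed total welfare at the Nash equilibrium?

Hospital i's FOC: ∂u_i/∂s_i = α_i − s_i = 0, so s_i* = α_i.
NE contributions = (4.3, 4.5, 4.4); S = 13.2.
W^NE = (Σα)·S − ½Σα_i² = 13.2² − ½·58.1 = 145.19.
Planner sets s_i = Σα_j = 13.2 for every i, so S^SO = 3·13.2 = 39.6.
W^SO = (Σα)·S^SO − ½·3·(Σα)² = (3/2)·13.2² = 261.36.
Deadweight loss = W^SO − W^NE = 116.17.

116.17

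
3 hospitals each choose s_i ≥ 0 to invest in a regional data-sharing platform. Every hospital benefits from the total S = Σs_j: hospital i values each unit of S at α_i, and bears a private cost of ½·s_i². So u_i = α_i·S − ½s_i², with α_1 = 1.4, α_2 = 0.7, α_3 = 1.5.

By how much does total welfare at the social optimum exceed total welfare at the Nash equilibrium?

8.83

Hospital i's FOC: ∂u_i/∂s_i = α_i − s_i = 0, so s_i* = α_i.
NE contributions = (1.4, 0.7, 1.5); S = 3.6.
W^NE = (Σα)·S − ½Σα_i² = 3.6² − ½·4.7 = 10.61.
Planner sets s_i = Σα_j = 3.6 for every i, so S^SO = 3·3.6 = 10.8.
W^SO = (Σα)·S^SO − ½·3·(Σα)² = (3/2)·3.6² = 19.44.
Deadweight loss = W^SO − W^NE = 8.83.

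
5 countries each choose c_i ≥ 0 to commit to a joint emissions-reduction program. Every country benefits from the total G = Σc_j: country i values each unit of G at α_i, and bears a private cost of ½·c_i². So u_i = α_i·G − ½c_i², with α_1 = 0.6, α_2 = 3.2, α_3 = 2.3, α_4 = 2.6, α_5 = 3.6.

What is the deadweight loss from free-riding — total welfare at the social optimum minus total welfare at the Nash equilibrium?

Country i's FOC: ∂u_i/∂c_i = α_i − c_i = 0, so c_i* = α_i.
NE contributions = (0.6, 3.2, 2.3, 2.6, 3.6); G = 12.3.
W^NE = (Σα)·G − ½Σα_i² = 12.3² − ½·35.61 = 133.485.
Planner sets c_i = Σα_j = 12.3 for every i, so G^SO = 5·12.3 = 61.5.
W^SO = (Σα)·G^SO − ½·5·(Σα)² = (5/2)·12.3² = 378.225.
Deadweight loss = W^SO − W^NE = 244.74.

244.74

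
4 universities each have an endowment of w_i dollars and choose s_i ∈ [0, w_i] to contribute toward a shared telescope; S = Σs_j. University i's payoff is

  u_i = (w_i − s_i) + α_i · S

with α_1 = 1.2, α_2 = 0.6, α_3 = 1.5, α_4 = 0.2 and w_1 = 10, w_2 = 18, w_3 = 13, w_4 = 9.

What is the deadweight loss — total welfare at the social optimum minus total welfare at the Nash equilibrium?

∂u_i/∂s_i = α_i − 1, so university i contributes w_i if α_i > 1, else 0.
α_i > 1 for i ∈ {1, 3}; NE contributions (10, 0, 13, 0), S = 23.
W^NE = Σw_i − S^NE + (Σα_i)·S^NE = 50 + 2.5·23 = 107.5.
Planner: ∂(Σu_j)/∂s_i = Σα_j − 1 = 2.5 > 0, so everyone contributes w_i; S^SO = 50, W^SO = 50 + 2.5·50 = 175.
Deadweight loss = 67.5.

67.5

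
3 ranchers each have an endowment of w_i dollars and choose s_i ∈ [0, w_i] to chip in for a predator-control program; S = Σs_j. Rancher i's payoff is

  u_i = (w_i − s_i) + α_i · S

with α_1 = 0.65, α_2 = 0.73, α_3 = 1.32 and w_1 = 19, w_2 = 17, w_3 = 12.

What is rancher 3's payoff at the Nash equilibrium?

∂u_i/∂s_i = α_i − 1, so rancher i contributes w_i if α_i > 1, else 0.
α_i > 1 for i ∈ {3}; NE contributions (0, 0, 12), S = 12.
u_3 = (12 − 12) + 1.32·12 = 15.84.

15.84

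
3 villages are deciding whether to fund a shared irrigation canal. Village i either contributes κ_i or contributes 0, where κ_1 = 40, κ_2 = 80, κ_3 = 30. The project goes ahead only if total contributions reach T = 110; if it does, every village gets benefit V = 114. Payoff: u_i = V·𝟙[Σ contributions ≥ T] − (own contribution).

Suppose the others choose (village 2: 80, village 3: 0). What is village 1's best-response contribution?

40

Others' total = 80. Contributing 40 brings total to 120 ≥ 110: gain V − κ_1 = 74.
Best response: 40.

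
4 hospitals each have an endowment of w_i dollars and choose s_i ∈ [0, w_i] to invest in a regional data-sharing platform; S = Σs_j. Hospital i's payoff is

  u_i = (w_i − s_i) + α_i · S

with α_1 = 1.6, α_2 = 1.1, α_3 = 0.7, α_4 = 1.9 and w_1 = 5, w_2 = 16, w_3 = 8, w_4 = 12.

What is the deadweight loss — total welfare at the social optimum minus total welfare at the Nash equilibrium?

∂u_i/∂s_i = α_i − 1, so hospital i contributes w_i if α_i > 1, else 0.
α_i > 1 for i ∈ {1, 2, 4}; NE contributions (5, 16, 0, 12), S = 33.
W^NE = Σw_i − S^NE + (Σα_i)·S^NE = 41 + 4.3·33 = 182.9.
Planner: ∂(Σu_j)/∂s_i = Σα_j − 1 = 4.3 > 0, so everyone contributes w_i; S^SO = 41, W^SO = 41 + 4.3·41 = 217.3.
Deadweight loss = 34.4.

34.4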